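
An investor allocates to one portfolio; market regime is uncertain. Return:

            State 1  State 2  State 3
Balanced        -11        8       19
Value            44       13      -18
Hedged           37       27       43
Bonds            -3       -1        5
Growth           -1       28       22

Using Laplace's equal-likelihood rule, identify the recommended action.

Row averages: Balanced=16/3, Value=13, Hedged=107/3, Bonds=1/3, Growth=49/3
Highest average = 107/3 → Hedged.

Hedged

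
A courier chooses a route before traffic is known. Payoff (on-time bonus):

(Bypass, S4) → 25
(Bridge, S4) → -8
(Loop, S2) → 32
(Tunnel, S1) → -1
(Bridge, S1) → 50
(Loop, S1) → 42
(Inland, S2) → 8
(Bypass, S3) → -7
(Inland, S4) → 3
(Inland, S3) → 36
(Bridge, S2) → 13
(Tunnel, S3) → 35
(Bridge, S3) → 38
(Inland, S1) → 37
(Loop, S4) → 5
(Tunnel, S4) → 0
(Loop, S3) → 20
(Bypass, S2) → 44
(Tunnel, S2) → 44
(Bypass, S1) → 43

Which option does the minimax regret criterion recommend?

Column bests: S1=50, S2=44, S3=38, S4=25.
Bypass regrets: 7, 0, 45, 0 → max 45
Tunnel regrets: 51, 0, 3, 25 → max 51
Bridge regrets: 0, 31, 0, 33 → max 33
Inland regrets: 13, 36, 2, 22 → max 36
Loop regrets: 8, 12, 18, 20 → max 20
Smallest max regret = 20 → Loop.

Loop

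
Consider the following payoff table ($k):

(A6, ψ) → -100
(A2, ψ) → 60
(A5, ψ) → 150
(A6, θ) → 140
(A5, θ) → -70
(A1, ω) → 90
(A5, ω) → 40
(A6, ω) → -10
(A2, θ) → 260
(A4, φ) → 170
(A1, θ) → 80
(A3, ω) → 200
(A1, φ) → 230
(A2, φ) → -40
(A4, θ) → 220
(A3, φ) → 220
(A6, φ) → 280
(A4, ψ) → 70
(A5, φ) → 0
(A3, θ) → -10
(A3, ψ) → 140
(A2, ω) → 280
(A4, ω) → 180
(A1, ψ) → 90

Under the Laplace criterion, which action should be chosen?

A4

Row averages: A1=122.5, A2=140, A3=137.5, A4=160, A5=30, A6=77.5
Highest average = 160 → A4.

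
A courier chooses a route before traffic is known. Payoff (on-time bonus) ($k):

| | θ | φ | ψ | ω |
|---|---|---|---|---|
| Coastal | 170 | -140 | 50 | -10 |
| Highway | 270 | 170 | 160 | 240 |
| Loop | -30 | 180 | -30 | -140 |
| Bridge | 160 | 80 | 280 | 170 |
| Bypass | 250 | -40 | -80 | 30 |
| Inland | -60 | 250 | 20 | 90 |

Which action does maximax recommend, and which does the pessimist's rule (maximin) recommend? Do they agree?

Row maxima: Coastal=170, Highway=270, Loop=180, Bridge=280, Bypass=250, Inland=250
Best best-case = 280 → Bridge.
Row minima: Coastal=-140, Highway=160, Loop=-140, Bridge=80, Bypass=-80, Inland=-60
Best worst-case = 160 → Highway.

maximax → Bridge; maximin → Highway (disagree)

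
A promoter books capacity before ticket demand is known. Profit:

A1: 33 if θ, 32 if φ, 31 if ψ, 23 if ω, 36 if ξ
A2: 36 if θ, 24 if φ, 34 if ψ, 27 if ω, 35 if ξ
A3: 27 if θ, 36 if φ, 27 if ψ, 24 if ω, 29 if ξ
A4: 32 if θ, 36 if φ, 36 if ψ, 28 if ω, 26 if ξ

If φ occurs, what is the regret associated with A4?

0

Best payoff under φ is 36.
Regret = 36 − 36 = 0.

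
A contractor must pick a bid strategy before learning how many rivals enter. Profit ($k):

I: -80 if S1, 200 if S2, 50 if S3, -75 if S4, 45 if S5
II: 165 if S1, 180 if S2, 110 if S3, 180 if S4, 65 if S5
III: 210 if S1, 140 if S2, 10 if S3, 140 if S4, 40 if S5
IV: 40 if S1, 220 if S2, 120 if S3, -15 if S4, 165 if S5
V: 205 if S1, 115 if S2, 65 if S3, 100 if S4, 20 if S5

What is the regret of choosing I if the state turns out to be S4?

255

Best payoff under S4 is 180.
Regret = 180 − (-75) = 255.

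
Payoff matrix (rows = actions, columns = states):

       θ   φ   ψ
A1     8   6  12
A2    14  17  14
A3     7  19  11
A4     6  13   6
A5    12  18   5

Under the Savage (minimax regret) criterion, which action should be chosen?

Column bests: θ=14, φ=19, ψ=14.
A1 regrets: 6, 13, 2 → max 13
A2 regrets: 0, 2, 0 → max 2
A3 regrets: 7, 0, 3 → max 7
A4 regrets: 8, 6, 8 → max 8
A5 regrets: 2, 1, 9 → max 9
Smallest max regret = 2 → A2.

A2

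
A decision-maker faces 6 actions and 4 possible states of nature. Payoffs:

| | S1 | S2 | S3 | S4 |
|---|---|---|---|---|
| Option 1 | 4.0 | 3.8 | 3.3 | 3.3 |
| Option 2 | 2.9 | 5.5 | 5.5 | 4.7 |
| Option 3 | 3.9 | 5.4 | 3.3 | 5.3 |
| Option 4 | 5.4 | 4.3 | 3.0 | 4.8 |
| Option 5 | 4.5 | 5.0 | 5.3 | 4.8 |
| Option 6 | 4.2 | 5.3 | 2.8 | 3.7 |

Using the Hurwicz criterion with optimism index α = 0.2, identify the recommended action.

Option 1: 0.2·4.0 + 0.8·3.3 = 3.44
Option 2: 0.2·5.5 + 0.8·2.9 = 3.42
Option 3: 0.2·5.4 + 0.8·3.3 = 3.72
Option 4: 0.2·5.4 + 0.8·3.0 = 3.48
Option 5: 0.2·5.3 + 0.8·4.5 = 4.66
Option 6: 0.2·5.3 + 0.8·2.8 = 3.3
Highest Hurwicz score = 4.66 → Option 5.

Option 5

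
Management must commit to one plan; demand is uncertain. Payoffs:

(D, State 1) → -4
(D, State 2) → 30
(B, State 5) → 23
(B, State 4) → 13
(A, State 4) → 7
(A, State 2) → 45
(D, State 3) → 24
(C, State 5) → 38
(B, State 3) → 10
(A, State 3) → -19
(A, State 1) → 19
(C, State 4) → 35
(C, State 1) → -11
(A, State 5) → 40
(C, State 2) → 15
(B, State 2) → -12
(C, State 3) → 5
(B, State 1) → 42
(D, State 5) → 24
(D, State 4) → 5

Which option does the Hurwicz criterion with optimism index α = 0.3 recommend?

A: 0.3·45 + 0.7·(-19) = 0.2
B: 0.3·42 + 0.7·(-12) = 4.2
C: 0.3·38 + 0.7·(-11) = 3.7
D: 0.3·30 + 0.7·(-4) = 6.2
Highest Hurwicz score = 6.2 → D.

D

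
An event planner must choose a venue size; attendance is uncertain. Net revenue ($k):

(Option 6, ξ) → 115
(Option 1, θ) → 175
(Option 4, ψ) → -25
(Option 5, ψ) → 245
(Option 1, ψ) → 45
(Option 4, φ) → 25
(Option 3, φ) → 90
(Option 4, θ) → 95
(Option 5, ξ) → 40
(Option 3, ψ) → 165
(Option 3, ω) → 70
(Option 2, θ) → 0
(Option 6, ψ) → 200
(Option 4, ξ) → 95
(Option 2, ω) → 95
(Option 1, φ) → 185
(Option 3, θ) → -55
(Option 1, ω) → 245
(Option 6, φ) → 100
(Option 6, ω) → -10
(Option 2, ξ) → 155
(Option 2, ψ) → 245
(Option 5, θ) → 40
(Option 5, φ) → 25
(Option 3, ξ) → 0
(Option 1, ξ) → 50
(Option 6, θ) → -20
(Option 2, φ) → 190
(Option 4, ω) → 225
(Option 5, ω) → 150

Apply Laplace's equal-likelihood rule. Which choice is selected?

Option 1

Row averages: Option 1=140, Option 2=137, Option 3=54, Option 4=83, Option 5=100, Option 6=77
Highest average = 140 → Option 1.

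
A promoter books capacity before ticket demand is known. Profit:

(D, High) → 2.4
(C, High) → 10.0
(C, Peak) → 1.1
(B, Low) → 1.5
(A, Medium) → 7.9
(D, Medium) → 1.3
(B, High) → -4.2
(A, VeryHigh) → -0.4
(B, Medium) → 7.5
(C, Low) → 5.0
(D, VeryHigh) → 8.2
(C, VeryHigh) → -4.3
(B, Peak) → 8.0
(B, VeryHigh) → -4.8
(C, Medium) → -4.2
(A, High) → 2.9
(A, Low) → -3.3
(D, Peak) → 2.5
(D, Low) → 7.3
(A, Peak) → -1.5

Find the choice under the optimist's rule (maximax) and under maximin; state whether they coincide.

Row maxima: A=7.9, B=8.0, C=10.0, D=8.2
Best best-case = 10.0 → C.
Row minima: A=-3.3, B=-4.8, C=-4.3, D=1.3
Best worst-case = 1.3 → D.

maximax → C; maximin → D (disagree)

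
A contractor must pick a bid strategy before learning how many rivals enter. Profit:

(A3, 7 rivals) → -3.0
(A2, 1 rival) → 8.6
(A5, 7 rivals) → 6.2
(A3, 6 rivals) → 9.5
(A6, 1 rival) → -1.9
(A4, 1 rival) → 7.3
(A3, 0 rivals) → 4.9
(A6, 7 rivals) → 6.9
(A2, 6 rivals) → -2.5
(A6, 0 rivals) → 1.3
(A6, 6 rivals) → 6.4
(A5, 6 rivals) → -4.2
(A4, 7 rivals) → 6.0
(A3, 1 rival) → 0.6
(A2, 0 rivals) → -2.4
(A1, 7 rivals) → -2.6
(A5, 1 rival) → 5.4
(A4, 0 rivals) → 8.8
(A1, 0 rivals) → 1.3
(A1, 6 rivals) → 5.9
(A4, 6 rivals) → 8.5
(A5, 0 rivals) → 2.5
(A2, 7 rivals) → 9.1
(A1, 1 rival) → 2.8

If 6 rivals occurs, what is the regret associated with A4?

Best payoff under 6 rivals is 9.5.
Regret = 9.5 − 8.5 = 1.0.

1.0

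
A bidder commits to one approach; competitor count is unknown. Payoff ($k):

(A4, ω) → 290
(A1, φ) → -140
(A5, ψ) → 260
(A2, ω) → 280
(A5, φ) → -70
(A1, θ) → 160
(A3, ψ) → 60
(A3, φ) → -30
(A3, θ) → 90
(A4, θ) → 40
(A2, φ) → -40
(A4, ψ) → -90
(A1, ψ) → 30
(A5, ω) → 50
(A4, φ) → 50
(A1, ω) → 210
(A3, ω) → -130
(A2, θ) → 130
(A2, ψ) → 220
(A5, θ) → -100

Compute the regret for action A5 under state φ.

120

Best payoff under φ is 50.
Regret = 50 − (-70) = 120.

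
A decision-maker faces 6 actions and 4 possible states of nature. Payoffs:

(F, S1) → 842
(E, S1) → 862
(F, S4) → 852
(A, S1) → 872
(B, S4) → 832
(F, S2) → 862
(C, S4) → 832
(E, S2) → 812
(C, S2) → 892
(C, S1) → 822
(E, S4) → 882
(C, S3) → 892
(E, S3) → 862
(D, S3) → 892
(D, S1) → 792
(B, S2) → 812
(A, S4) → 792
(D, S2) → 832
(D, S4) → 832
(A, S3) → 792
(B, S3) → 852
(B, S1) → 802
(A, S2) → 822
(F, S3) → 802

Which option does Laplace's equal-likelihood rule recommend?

C

Row averages: A=819.5, B=824.5, C=859.5, D=837, E=854.5, F=839.5
Highest average = 859.5 → C.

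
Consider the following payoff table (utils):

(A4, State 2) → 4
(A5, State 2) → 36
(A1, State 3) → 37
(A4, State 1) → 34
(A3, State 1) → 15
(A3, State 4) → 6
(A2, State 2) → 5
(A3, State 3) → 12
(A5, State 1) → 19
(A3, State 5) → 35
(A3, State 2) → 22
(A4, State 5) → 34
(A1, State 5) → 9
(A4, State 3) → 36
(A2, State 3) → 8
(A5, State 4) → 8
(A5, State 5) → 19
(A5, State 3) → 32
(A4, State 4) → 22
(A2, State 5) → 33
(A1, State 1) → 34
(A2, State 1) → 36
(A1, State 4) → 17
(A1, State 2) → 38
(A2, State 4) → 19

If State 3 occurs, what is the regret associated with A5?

Best payoff under State 3 is 37.
Regret = 37 − 32 = 5.

5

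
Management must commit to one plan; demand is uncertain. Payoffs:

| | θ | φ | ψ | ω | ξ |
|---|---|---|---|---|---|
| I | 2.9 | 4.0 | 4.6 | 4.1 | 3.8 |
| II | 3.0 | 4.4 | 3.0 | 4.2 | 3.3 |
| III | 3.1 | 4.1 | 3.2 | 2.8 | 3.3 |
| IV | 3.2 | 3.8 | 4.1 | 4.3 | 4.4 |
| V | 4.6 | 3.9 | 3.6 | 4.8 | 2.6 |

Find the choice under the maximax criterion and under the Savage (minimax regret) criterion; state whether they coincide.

maximax → V; minimax regret → IV (disagree)

Row maxima: I=4.6, II=4.4, III=4.1, IV=4.4, V=4.8
Best best-case = 4.8 → V.
Column bests: θ=4.6, φ=4.4, ψ=4.6, ω=4.8, ξ=4.4.
I regrets: 1.7, 0.4, 0.0, 0.7, 0.6 → max 1.7
II regrets: 1.6, 0.0, 1.6, 0.6, 1.1 → max 1.6
III regrets: 1.5, 0.3, 1.4, 2.0, 1.1 → max 2.0
IV regrets: 1.4, 0.6, 0.5, 0.5, 0.0 → max 1.4
V regrets: 0.0, 0.5, 1.0, 0.0, 1.8 → max 1.8
Smallest max regret = 1.4 → IV.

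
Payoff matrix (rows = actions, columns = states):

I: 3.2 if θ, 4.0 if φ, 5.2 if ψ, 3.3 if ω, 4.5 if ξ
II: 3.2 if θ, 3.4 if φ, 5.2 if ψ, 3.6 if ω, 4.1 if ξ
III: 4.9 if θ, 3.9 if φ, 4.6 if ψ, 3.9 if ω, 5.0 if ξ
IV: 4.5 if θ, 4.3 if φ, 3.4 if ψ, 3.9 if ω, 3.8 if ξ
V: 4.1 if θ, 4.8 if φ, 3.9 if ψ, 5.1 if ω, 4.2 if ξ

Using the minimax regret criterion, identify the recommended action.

III

Column bests: θ=4.9, φ=4.8, ψ=5.2, ω=5.1, ξ=5.0.
I regrets: 1.7, 0.8, 0.0, 1.8, 0.5 → max 1.8
II regrets: 1.7, 1.4, 0.0, 1.5, 0.9 → max 1.7
III regrets: 0.0, 0.9, 0.6, 1.2, 0.0 → max 1.2
IV regrets: 0.4, 0.5, 1.8, 1.2, 1.2 → max 1.8
V regrets: 0.8, 0.0, 1.3, 0.0, 0.8 → max 1.3
Smallest max regret = 1.2 → III.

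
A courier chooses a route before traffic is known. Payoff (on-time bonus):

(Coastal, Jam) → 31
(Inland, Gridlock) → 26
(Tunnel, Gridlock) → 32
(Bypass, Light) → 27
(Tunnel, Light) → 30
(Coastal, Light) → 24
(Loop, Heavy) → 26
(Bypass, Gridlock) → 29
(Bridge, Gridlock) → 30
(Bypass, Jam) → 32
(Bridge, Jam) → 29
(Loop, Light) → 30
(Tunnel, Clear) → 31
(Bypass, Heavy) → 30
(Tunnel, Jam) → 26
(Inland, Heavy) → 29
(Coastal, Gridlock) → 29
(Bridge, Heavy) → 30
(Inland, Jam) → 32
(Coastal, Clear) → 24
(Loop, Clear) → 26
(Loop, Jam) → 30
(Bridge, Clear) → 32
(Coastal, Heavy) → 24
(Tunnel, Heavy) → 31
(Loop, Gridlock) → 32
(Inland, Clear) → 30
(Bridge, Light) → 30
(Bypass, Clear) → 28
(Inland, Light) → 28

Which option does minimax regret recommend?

Bridge

Column bests: Clear=32, Light=30, Heavy=31, Jam=32, Gridlock=32.
Bridge regrets: 0, 0, 1, 3, 2 → max 3
Coastal regrets: 8, 6, 7, 1, 3 → max 8
Tunnel regrets: 1, 0, 0, 6, 0 → max 6
Inland regrets: 2, 2, 2, 0, 6 → max 6
Bypass regrets: 4, 3, 1, 0, 3 → max 4
Loop regrets: 6, 0, 5, 2, 0 → max 6
Smallest max regret = 3 → Bridge.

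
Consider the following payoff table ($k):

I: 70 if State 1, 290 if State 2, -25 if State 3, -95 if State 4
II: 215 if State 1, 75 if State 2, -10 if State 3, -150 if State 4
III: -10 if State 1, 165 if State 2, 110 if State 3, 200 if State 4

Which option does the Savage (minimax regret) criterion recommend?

Column bests: State 1=215, State 2=290, State 3=110, State 4=200.
I regrets: 145, 0, 135, 295 → max 295
II regrets: 0, 215, 120, 350 → max 350
III regrets: 225, 125, 0, 0 → max 225
Smallest max regret = 225 → III.

III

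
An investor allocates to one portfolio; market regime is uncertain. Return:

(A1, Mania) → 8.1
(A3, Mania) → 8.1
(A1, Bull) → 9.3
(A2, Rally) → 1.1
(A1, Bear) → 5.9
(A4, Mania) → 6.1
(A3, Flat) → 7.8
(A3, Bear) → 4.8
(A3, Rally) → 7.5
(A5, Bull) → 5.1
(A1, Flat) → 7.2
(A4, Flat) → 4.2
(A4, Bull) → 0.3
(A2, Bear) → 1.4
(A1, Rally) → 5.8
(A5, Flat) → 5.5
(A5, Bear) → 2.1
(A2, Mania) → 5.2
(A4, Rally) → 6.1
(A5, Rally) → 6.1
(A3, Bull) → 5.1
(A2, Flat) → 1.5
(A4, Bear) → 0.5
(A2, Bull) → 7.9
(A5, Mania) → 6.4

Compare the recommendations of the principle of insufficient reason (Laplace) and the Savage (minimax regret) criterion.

Row averages: A1=7.26, A2=3.42, A3=6.66, A4=3.44, A5=5.04
Highest average = 7.26 → A1.
Column bests: Bear=5.9, Flat=7.8, Bull=9.3, Rally=7.5, Mania=8.1.
A1 regrets: 0.0, 0.6, 0.0, 1.7, 0.0 → max 1.7
A2 regrets: 4.5, 6.3, 1.4, 6.4, 2.9 → max 6.4
A3 regrets: 1.1, 0.0, 4.2, 0.0, 0.0 → max 4.2
A4 regrets: 5.4, 3.6, 9.0, 1.4, 2.0 → max 9.0
A5 regrets: 3.8, 2.3, 4.2, 1.4, 1.7 → max 4.2
Smallest max regret = 1.7 → A1.

laplace → A1; minimax regret → A1 (agree)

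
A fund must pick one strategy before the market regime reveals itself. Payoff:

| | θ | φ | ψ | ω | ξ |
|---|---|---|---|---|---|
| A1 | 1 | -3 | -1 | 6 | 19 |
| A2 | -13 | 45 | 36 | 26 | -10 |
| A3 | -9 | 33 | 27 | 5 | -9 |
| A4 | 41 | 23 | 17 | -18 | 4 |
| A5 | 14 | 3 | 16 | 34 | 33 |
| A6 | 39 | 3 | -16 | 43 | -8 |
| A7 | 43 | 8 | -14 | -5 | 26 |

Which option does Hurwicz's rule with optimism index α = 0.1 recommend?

A5

A1: 0.1·19 + 0.9·(-3) = -0.8
A2: 0.1·45 + 0.9·(-13) = -7.2
A3: 0.1·33 + 0.9·(-9) = -4.8
A4: 0.1·41 + 0.9·(-18) = -12.1
A5: 0.1·34 + 0.9·3 = 6.1
A6: 0.1·43 + 0.9·(-16) = -10.1
A7: 0.1·43 + 0.9·(-14) = -8.3
Highest Hurwicz score = 6.1 → A5.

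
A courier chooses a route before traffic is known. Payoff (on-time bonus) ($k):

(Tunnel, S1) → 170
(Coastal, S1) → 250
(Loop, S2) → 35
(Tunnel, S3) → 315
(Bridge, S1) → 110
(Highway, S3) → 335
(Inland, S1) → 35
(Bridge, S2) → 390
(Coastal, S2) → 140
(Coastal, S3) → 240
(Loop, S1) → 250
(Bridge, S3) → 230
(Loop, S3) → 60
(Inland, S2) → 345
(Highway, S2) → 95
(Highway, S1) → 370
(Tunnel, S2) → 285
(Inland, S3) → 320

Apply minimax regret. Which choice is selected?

Tunnel

Column bests: S1=370, S2=390, S3=335.
Highway regrets: 0, 295, 0 → max 295
Tunnel regrets: 200, 105, 20 → max 200
Bridge regrets: 260, 0, 105 → max 260
Coastal regrets: 120, 250, 95 → max 250
Inland regrets: 335, 45, 15 → max 335
Loop regrets: 120, 355, 275 → max 355
Smallest max regret = 200 → Tunnel.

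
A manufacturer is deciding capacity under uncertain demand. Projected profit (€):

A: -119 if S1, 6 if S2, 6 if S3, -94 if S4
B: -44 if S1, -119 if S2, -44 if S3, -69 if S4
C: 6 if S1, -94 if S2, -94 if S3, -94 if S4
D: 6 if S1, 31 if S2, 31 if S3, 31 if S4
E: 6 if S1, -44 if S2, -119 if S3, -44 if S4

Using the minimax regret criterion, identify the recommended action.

Column bests: S1=6, S2=31, S3=31, S4=31.
A regrets: 125, 25, 25, 125 → max 125
B regrets: 50, 150, 75, 100 → max 150
C regrets: 0, 125, 125, 125 → max 125
D regrets: 0, 0, 0, 0 → max 0
E regrets: 0, 75, 150, 75 → max 150
Smallest max regret = 0 → D.

D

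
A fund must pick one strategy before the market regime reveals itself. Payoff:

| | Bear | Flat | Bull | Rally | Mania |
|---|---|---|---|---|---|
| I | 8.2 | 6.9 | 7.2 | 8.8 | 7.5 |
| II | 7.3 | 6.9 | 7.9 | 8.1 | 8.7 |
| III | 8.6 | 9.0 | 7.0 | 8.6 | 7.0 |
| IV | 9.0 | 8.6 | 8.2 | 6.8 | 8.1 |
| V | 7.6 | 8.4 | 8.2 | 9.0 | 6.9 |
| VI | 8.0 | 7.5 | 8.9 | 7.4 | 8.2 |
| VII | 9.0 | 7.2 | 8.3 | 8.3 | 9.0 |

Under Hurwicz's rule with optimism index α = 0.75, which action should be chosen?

VII

I: 0.75·8.8 + 0.25·6.9 = 8.325
II: 0.75·8.7 + 0.25·6.9 = 8.25
III: 0.75·9.0 + 0.25·7.0 = 8.5
IV: 0.75·9.0 + 0.25·6.8 = 8.45
V: 0.75·9.0 + 0.25·6.9 = 8.475
VI: 0.75·8.9 + 0.25·7.4 = 8.525
VII: 0.75·9.0 + 0.25·7.2 = 8.55
Highest Hurwicz score = 8.55 → VII.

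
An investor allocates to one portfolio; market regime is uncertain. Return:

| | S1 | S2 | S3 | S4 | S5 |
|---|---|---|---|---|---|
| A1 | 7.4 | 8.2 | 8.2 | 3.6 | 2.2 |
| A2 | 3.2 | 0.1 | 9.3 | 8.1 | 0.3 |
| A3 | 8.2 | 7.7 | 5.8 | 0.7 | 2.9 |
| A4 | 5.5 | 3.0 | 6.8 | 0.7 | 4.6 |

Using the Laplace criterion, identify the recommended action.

Row averages: A1=5.92, A2=4.2, A3=5.06, A4=4.12
Highest average = 5.92 → A1.

A1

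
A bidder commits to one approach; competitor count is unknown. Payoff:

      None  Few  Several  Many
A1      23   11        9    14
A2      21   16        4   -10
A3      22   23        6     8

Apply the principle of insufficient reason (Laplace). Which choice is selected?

A3

Row averages: A1=14.25, A2=7.75, A3=14.75
Highest average = 14.75 → A3.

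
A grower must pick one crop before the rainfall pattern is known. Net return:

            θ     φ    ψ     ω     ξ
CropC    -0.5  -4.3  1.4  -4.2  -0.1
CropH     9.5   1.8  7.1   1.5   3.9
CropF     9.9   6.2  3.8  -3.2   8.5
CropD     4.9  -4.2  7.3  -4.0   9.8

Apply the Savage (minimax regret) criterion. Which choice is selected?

Column bests: θ=9.9, φ=6.2, ψ=7.3, ω=1.5, ξ=9.8.
CropC regrets: 10.4, 10.5, 5.9, 5.7, 9.9 → max 10.5
CropH regrets: 0.4, 4.4, 0.2, 0.0, 5.9 → max 5.9
CropF regrets: 0.0, 0.0, 3.5, 4.7, 1.3 → max 4.7
CropD regrets: 5.0, 10.4, 0.0, 5.5, 0.0 → max 10.4
Smallest max regret = 4.7 → CropF.

CropF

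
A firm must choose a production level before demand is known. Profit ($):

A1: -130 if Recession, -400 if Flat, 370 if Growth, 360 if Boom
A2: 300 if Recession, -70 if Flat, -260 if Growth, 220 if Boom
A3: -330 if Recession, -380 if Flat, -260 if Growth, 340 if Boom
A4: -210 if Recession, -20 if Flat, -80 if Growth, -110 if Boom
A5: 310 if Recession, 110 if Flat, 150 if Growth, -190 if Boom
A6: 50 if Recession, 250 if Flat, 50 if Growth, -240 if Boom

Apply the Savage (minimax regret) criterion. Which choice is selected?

Column bests: Recession=310, Flat=250, Growth=370, Boom=360.
A1 regrets: 440, 650, 0, 0 → max 650
A2 regrets: 10, 320, 630, 140 → max 630
A3 regrets: 640, 630, 630, 20 → max 640
A4 regrets: 520, 270, 450, 470 → max 520
A5 regrets: 0, 140, 220, 550 → max 550
A6 regrets: 260, 0, 320, 600 → max 600
Smallest max regret = 520 → A4.

A4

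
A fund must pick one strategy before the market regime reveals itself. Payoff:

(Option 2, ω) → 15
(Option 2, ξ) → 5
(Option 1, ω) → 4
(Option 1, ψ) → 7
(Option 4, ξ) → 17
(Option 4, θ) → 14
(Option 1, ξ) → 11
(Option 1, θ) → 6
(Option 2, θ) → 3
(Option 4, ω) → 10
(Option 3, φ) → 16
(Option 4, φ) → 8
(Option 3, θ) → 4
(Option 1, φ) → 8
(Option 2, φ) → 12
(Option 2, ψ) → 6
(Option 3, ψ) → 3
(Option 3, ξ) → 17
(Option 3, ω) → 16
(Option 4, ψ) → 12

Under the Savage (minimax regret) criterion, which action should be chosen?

Option 4

Column bests: θ=14, φ=16, ψ=12, ω=16, ξ=17.
Option 1 regrets: 8, 8, 5, 12, 6 → max 12
Option 2 regrets: 11, 4, 6, 1, 12 → max 12
Option 3 regrets: 10, 0, 9, 0, 0 → max 10
Option 4 regrets: 0, 8, 0, 6, 0 → max 8
Smallest max regret = 8 → Option 4.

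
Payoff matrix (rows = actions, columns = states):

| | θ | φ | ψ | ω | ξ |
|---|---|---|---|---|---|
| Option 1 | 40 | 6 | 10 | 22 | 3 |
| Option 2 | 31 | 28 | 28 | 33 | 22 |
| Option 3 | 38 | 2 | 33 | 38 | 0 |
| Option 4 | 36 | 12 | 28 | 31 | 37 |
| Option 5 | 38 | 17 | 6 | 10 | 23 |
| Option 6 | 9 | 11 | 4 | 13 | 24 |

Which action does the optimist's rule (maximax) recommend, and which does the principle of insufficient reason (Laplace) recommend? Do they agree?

Row maxima: Option 1=40, Option 2=33, Option 3=38, Option 4=37, Option 5=38, Option 6=24
Best best-case = 40 → Option 1.
Row averages: Option 1=16.2, Option 2=28.4, Option 3=22.2, Option 4=28.8, Option 5=18.8, Option 6=12.2
Highest average = 28.8 → Option 4.

maximax → Option 1; laplace → Option 4 (disagree)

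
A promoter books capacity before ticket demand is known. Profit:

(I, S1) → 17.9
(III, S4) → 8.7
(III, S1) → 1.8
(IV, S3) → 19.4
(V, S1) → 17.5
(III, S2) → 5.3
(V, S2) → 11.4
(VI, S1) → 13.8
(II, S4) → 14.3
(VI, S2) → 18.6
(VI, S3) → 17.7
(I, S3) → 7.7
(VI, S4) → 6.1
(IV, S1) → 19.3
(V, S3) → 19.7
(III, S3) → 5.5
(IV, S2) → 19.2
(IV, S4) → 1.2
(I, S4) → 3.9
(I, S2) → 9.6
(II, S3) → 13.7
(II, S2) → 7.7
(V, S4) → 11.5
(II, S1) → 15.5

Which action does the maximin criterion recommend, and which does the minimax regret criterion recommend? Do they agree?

Row minima: I=3.9, II=7.7, III=1.8, IV=1.2, V=11.4, VI=6.1
Best worst-case = 11.4 → V.
Column bests: S1=19.3, S2=19.2, S3=19.7, S4=14.3.
I regrets: 1.4, 9.6, 12.0, 10.4 → max 12.0
II regrets: 3.8, 11.5, 6.0, 0.0 → max 11.5
III regrets: 17.5, 13.9, 14.2, 5.6 → max 17.5
IV regrets: 0.0, 0.0, 0.3, 13.1 → max 13.1
V regrets: 1.8, 7.8, 0.0, 2.8 → max 7.8
VI regrets: 5.5, 0.6, 2.0, 8.2 → max 8.2
Smallest max regret = 7.8 → V.

maximin → V; minimax regret → V (agree)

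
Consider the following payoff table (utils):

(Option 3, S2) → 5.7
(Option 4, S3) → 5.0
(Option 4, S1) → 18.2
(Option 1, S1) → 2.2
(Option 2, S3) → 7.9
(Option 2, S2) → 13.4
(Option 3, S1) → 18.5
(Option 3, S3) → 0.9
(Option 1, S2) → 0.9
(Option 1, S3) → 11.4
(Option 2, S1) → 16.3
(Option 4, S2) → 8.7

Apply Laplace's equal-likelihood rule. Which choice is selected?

Row averages: Option 1=29/6, Option 2=188/15, Option 3=251/30, Option 4=319/30
Highest average = 188/15 → Option 2.

Option 2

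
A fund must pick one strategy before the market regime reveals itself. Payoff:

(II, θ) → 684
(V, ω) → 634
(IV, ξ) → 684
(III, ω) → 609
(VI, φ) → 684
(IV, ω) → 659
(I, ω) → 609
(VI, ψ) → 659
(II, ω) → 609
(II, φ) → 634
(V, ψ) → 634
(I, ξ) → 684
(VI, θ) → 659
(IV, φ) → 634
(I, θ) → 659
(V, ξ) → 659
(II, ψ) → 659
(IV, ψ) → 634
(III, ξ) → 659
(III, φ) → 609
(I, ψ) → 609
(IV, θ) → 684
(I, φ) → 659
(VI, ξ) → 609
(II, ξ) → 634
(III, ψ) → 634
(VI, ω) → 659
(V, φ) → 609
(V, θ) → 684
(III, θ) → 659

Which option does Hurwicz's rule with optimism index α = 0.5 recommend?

I: 0.5·684 + 0.5·609 = 646.5
II: 0.5·684 + 0.5·609 = 646.5
III: 0.5·659 + 0.5·609 = 634
IV: 0.5·684 + 0.5·634 = 659
V: 0.5·684 + 0.5·609 = 646.5
VI: 0.5·684 + 0.5·609 = 646.5
Highest Hurwicz score = 659 → IV.

IV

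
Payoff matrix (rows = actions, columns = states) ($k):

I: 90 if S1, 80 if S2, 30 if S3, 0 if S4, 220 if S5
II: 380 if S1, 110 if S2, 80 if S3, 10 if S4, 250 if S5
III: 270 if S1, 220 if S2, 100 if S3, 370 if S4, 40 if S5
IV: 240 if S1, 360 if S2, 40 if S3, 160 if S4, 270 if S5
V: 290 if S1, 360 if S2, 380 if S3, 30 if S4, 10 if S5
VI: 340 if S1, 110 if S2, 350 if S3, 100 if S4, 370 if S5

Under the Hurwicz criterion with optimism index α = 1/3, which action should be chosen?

I: 1/3·220 + 2/3·0 = 220/3
II: 1/3·380 + 2/3·10 = 400/3
III: 1/3·370 + 2/3·40 = 150
IV: 1/3·360 + 2/3·40 = 440/3
V: 1/3·380 + 2/3·10 = 400/3
VI: 1/3·370 + 2/3·100 = 190
Highest Hurwicz score = 190 → VI.

VI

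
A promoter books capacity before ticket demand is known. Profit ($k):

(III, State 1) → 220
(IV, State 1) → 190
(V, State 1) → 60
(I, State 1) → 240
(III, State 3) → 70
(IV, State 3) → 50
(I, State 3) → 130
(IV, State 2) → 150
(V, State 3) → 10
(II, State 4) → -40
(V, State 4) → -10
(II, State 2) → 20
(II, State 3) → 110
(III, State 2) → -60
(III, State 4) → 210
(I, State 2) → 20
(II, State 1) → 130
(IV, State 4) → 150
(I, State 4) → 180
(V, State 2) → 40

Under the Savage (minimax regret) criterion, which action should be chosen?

Column bests: State 1=240, State 2=150, State 3=130, State 4=210.
I regrets: 0, 130, 0, 30 → max 130
II regrets: 110, 130, 20, 250 → max 250
III regrets: 20, 210, 60, 0 → max 210
IV regrets: 50, 0, 80, 60 → max 80
V regrets: 180, 110, 120, 220 → max 220
Smallest max regret = 80 → IV.

IV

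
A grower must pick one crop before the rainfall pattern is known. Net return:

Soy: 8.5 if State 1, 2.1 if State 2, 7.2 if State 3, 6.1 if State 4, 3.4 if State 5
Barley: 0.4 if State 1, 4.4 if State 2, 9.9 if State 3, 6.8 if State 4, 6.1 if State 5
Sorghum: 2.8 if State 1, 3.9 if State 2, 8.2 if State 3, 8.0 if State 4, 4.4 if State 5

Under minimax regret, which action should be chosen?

Column bests: State 1=8.5, State 2=4.4, State 3=9.9, State 4=8.0, State 5=6.1.
Soy regrets: 0.0, 2.3, 2.7, 1.9, 2.7 → max 2.7
Barley regrets: 8.1, 0.0, 0.0, 1.2, 0.0 → max 8.1
Sorghum regrets: 5.7, 0.5, 1.7, 0.0, 1.7 → max 5.7
Smallest max regret = 2.7 → Soy.

Soy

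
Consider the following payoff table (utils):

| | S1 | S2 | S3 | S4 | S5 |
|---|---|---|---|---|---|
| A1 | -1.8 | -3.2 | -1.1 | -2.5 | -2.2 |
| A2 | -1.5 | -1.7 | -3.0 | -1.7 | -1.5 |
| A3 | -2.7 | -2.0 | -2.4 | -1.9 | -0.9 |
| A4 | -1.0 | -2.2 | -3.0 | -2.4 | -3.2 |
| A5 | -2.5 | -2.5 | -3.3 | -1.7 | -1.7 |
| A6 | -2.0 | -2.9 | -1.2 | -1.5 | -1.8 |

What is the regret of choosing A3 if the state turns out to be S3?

Best payoff under S3 is -1.1.
Regret = -1.1 − (-2.4) = 1.3.

1.3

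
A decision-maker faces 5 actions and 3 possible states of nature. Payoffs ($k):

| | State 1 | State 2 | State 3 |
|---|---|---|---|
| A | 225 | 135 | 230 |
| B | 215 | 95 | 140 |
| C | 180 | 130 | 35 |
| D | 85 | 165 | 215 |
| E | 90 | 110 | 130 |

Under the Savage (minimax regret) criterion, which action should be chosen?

A

Column bests: State 1=225, State 2=165, State 3=230.
A regrets: 0, 30, 0 → max 30
B regrets: 10, 70, 90 → max 90
C regrets: 45, 35, 195 → max 195
D regrets: 140, 0, 15 → max 140
E regrets: 135, 55, 100 → max 135
Smallest max regret = 30 → A.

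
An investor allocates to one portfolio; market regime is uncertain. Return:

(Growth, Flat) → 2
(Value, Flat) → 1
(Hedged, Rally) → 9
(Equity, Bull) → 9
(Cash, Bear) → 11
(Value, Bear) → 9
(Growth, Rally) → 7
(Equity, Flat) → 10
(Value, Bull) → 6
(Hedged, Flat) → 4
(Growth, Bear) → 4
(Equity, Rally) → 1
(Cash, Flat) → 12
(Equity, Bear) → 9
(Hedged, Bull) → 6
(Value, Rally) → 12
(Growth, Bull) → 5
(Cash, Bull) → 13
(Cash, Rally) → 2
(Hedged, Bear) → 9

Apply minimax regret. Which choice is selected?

Hedged

Column bests: Bear=11, Flat=12, Bull=13, Rally=12.
Hedged regrets: 2, 8, 7, 3 → max 8
Growth regrets: 7, 10, 8, 5 → max 10
Cash regrets: 0, 0, 0, 10 → max 10
Value regrets: 2, 11, 7, 0 → max 11
Equity regrets: 2, 2, 4, 11 → max 11
Smallest max regret = 8 → Hedged.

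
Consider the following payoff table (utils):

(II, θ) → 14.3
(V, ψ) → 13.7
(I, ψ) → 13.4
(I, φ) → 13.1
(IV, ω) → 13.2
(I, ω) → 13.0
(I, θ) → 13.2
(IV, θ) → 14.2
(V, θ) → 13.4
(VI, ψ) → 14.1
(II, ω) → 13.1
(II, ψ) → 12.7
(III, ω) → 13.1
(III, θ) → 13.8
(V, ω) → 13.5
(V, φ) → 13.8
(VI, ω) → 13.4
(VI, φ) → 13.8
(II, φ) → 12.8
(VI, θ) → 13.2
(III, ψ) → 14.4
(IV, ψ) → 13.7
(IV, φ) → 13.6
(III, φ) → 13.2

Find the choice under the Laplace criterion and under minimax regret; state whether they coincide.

laplace → IV; minimax regret → III (disagree)

Row averages: I=13.175, II=13.225, III=13.625, IV=13.675, V=13.6, VI=13.625
Highest average = 13.675 → IV.
Column bests: θ=14.3, φ=13.8, ψ=14.4, ω=13.5.
I regrets: 1.1, 0.7, 1.0, 0.5 → max 1.1
II regrets: 0.0, 1.0, 1.7, 0.4 → max 1.7
III regrets: 0.5, 0.6, 0.0, 0.4 → max 0.6
IV regrets: 0.1, 0.2, 0.7, 0.3 → max 0.7
V regrets: 0.9, 0.0, 0.7, 0.0 → max 0.9
VI regrets: 1.1, 0.0, 0.3, 0.1 → max 1.1
Smallest max regret = 0.6 → III.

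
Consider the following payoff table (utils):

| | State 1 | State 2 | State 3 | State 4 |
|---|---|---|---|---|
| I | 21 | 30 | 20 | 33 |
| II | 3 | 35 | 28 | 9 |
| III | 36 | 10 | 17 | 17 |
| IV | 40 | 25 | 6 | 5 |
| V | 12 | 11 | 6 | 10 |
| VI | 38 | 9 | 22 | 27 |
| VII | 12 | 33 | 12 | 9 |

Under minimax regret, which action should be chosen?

I

Column bests: State 1=40, State 2=35, State 3=28, State 4=33.
I regrets: 19, 5, 8, 0 → max 19
II regrets: 37, 0, 0, 24 → max 37
III regrets: 4, 25, 11, 16 → max 25
IV regrets: 0, 10, 22, 28 → max 28
V regrets: 28, 24, 22, 23 → max 28
VI regrets: 2, 26, 6, 6 → max 26
VII regrets: 28, 2, 16, 24 → max 28
Smallest max regret = 19 → I.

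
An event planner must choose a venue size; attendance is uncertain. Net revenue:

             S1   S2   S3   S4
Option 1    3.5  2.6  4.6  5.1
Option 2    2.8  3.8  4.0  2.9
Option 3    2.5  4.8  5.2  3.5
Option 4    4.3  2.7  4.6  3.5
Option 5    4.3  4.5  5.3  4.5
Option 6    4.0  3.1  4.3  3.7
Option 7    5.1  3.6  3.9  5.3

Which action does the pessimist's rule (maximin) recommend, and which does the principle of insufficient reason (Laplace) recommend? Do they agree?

Row minima: Option 1=2.6, Option 2=2.8, Option 3=2.5, Option 4=2.7, Option 5=4.3, Option 6=3.1, Option 7=3.6
Best worst-case = 4.3 → Option 5.
Row averages: Option 1=3.95, Option 2=3.375, Option 3=4, Option 4=3.775, Option 5=4.65, Option 6=3.775, Option 7=4.475
Highest average = 4.65 → Option 5.

maximin → Option 5; laplace → Option 5 (agree)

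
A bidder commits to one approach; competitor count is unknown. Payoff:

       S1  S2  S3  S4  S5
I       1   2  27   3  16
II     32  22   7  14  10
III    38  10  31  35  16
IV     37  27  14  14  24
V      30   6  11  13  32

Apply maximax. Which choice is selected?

III

Row maxima: I=27, II=32, III=38, IV=37, V=32
Best best-case = 38 → III.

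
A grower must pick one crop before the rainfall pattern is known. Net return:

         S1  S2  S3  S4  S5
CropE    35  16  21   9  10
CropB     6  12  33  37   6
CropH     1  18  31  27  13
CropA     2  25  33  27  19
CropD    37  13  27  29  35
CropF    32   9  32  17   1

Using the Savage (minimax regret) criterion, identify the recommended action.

CropD

Column bests: S1=37, S2=25, S3=33, S4=37, S5=35.
CropE regrets: 2, 9, 12, 28, 25 → max 28
CropB regrets: 31, 13, 0, 0, 29 → max 31
CropH regrets: 36, 7, 2, 10, 22 → max 36
CropA regrets: 35, 0, 0, 10, 16 → max 35
CropD regrets: 0, 12, 6, 8, 0 → max 12
CropF regrets: 5, 16, 1, 20, 34 → max 34
Smallest max regret = 12 → CropD.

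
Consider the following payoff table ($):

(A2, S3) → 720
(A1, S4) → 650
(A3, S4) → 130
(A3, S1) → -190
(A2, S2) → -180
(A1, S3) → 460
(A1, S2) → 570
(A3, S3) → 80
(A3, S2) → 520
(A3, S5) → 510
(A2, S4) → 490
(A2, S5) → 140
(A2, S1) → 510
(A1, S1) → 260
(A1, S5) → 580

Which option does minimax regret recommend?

A1

Column bests: S1=510, S2=570, S3=720, S4=650, S5=580.
A1 regrets: 250, 0, 260, 0, 0 → max 260
A2 regrets: 0, 750, 0, 160, 440 → max 750
A3 regrets: 700, 50, 640, 520, 70 → max 700
Smallest max regret = 260 → A1.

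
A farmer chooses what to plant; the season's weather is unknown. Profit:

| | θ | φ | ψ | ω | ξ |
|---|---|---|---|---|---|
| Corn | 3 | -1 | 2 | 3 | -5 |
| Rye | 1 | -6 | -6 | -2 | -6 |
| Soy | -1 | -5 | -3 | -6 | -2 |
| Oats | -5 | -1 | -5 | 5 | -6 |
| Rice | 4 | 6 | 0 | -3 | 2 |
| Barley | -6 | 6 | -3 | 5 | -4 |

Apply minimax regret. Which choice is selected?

Corn

Column bests: θ=4, φ=6, ψ=2, ω=5, ξ=2.
Corn regrets: 1, 7, 0, 2, 7 → max 7
Rye regrets: 3, 12, 8, 7, 8 → max 12
Soy regrets: 5, 11, 5, 11, 4 → max 11
Oats regrets: 9, 7, 7, 0, 8 → max 9
Rice regrets: 0, 0, 2, 8, 0 → max 8
Barley regrets: 10, 0, 5, 0, 6 → max 10
Smallest max regret = 7 → Corn.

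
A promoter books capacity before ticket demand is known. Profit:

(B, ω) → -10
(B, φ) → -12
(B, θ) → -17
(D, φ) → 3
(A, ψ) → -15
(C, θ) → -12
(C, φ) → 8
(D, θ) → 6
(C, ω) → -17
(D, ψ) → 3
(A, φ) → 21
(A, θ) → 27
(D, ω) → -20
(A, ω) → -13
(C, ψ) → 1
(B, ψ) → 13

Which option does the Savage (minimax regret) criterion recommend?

Column bests: θ=27, φ=21, ψ=13, ω=-10.
A regrets: 0, 0, 28, 3 → max 28
B regrets: 44, 33, 0, 0 → max 44
C regrets: 39, 13, 12, 7 → max 39
D regrets: 21, 18, 10, 10 → max 21
Smallest max regret = 21 → D.

D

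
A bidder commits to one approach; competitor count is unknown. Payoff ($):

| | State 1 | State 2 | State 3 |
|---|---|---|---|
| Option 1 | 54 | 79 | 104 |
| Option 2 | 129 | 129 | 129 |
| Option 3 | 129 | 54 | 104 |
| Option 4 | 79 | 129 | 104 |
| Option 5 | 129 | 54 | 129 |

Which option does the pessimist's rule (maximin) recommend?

Option 2

Row minima: Option 1=54, Option 2=129, Option 3=54, Option 4=79, Option 5=54
Best worst-case = 129 → Option 2.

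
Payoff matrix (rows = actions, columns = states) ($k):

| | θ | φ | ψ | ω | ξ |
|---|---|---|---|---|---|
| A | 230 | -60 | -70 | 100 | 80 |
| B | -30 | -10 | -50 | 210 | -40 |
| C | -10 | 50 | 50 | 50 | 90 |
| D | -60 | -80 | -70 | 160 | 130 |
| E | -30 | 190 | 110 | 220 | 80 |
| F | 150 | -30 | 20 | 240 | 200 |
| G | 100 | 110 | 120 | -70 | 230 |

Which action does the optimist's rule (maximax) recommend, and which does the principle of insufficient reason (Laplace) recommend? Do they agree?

maximax → F; laplace → F (agree)

Row maxima: A=230, B=210, C=90, D=160, E=220, F=240, G=230
Best best-case = 240 → F.
Row averages: A=56, B=16, C=46, D=16, E=114, F=116, G=98
Highest average = 116 → F.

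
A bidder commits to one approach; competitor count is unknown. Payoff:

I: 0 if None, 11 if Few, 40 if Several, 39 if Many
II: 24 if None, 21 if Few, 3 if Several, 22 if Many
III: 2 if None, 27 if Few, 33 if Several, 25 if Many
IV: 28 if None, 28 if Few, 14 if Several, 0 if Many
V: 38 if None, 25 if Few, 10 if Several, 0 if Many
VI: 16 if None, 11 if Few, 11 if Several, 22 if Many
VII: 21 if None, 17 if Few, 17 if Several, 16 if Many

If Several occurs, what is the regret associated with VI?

Best payoff under Several is 40.
Regret = 40 − 11 = 29.

29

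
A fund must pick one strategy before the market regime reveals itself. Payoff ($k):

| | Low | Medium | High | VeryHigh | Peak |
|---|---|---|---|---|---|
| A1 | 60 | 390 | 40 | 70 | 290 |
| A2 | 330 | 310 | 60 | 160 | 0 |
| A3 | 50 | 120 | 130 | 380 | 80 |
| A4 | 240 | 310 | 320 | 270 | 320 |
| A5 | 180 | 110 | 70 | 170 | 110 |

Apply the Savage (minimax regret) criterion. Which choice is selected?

Column bests: Low=330, Medium=390, High=320, VeryHigh=380, Peak=320.
A1 regrets: 270, 0, 280, 310, 30 → max 310
A2 regrets: 0, 80, 260, 220, 320 → max 320
A3 regrets: 280, 270, 190, 0, 240 → max 280
A4 regrets: 90, 80, 0, 110, 0 → max 110
A5 regrets: 150, 280, 250, 210, 210 → max 280
Smallest max regret = 110 → A4.

A4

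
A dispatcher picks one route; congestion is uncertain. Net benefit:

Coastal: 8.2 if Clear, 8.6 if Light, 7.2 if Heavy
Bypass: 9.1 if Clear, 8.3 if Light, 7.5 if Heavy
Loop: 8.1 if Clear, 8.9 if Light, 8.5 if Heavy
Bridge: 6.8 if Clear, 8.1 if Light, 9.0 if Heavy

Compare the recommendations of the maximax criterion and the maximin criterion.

maximax → Bypass; maximin → Loop (disagree)

Row maxima: Coastal=8.6, Bypass=9.1, Loop=8.9, Bridge=9.0
Best best-case = 9.1 → Bypass.
Row minima: Coastal=7.2, Bypass=7.5, Loop=8.1, Bridge=6.8
Best worst-case = 8.1 → Loop.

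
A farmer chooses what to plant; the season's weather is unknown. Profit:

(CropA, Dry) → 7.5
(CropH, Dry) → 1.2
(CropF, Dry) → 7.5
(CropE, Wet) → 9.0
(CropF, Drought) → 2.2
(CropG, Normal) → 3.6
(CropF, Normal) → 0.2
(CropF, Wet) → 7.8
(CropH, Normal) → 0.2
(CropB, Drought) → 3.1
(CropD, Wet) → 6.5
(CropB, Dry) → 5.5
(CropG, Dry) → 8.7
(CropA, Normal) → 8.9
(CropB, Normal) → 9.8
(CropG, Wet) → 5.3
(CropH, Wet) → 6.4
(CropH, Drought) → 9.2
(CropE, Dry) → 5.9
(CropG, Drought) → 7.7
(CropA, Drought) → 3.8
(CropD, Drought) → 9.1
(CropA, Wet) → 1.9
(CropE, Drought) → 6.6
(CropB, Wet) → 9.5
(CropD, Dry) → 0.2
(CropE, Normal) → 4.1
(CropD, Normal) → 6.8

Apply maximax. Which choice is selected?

CropB

Row maxima: CropH=9.2, CropB=9.8, CropG=8.7, CropF=7.8, CropE=9.0, CropD=9.1, CropA=8.9
Best best-case = 9.8 → CropB.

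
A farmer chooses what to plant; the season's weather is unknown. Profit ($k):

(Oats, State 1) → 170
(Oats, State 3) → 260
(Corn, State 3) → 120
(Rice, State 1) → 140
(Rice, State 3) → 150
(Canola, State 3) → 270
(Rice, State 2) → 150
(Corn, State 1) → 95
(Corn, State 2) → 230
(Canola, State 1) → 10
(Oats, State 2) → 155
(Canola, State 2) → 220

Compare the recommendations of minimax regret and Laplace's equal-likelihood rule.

Column bests: State 1=170, State 2=230, State 3=270.
Oats regrets: 0, 75, 10 → max 75
Canola regrets: 160, 10, 0 → max 160
Rice regrets: 30, 80, 120 → max 120
Corn regrets: 75, 0, 150 → max 150
Smallest max regret = 75 → Oats.
Row averages: Oats=195, Canola=500/3, Rice=440/3, Corn=445/3
Highest average = 195 → Oats.

minimax regret → Oats; laplace → Oats (agree)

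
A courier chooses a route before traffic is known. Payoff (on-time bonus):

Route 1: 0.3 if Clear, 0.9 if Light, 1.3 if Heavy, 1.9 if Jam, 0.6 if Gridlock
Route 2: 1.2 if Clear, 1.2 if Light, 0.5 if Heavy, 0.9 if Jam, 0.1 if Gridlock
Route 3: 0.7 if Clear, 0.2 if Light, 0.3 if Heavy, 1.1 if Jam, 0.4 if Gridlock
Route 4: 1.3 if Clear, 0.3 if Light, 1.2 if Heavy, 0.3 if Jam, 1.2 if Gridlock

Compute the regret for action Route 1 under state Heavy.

0.0

Best payoff under Heavy is 1.3.
Regret = 1.3 − 1.3 = 0.0.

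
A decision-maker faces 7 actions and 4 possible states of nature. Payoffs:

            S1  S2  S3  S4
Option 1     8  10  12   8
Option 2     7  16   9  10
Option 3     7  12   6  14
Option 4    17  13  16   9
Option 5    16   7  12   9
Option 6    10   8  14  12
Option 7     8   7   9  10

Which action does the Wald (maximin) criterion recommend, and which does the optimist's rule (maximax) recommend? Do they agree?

Row minima: Option 1=8, Option 2=7, Option 3=6, Option 4=9, Option 5=7, Option 6=8, Option 7=7
Best worst-case = 9 → Option 4.
Row maxima: Option 1=12, Option 2=16, Option 3=14, Option 4=17, Option 5=16, Option 6=14, Option 7=10
Best best-case = 17 → Option 4.

maximin → Option 4; maximax → Option 4 (agree)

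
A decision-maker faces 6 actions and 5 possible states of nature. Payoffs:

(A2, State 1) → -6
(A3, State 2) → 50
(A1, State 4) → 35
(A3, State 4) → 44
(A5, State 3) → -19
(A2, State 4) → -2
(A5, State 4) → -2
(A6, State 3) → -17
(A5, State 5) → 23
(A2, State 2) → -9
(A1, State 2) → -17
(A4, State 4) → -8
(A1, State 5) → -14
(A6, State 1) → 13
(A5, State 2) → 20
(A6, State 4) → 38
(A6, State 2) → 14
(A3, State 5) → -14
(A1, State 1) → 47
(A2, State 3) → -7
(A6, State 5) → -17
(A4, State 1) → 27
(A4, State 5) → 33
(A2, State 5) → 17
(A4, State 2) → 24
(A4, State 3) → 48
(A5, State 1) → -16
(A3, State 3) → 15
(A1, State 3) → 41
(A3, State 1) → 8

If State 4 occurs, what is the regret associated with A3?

0

Best payoff under State 4 is 44.
Regret = 44 − 44 = 0.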